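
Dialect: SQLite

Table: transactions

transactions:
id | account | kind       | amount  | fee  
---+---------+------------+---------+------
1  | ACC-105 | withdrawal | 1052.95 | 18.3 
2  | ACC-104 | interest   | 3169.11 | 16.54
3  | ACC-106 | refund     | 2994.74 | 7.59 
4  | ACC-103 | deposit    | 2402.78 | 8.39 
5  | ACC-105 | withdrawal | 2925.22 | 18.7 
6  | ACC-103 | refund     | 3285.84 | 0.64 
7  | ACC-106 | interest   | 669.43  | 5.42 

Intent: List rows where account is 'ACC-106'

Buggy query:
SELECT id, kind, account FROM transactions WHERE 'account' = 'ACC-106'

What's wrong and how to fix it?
Bug: 'account' in single quotes is a string literal, not the column; the comparison is literal-vs-literal and never true

Fix: Reference the column as account without single quotes

Corrected query:
SELECT id, kind, account FROM transactions WHERE account = 'ACC-106'

Result:
id | kind     | account
---+----------+--------
3  | refund   | ACC-106
7  | interest | ACC-106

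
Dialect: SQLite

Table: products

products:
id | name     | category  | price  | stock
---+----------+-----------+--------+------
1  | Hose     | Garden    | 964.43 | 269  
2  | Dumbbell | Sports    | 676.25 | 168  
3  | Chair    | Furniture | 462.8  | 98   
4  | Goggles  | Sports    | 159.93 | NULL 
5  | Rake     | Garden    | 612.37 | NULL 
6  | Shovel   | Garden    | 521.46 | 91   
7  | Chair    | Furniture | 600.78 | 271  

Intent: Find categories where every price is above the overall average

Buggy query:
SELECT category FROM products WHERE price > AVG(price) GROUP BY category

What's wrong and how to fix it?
Bug: AVG() is an aggregate; it can't sit directly in WHERE

Fix: Use a subquery for AVG and a HAVING MIN(...) filter so the condition holds for every row in the group

Corrected query:
SELECT category FROM products GROUP BY category HAVING MIN(price) > (SELECT AVG(price) FROM products)

Result:
(no rows)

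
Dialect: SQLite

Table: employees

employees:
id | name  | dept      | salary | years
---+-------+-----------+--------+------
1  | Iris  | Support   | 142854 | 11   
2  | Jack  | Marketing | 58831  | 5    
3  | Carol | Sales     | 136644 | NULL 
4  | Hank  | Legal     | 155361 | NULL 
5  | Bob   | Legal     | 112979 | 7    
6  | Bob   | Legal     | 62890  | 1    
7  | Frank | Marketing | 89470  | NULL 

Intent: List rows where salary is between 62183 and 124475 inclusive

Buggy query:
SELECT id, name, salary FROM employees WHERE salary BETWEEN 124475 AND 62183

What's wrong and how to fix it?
Bug: The bounds are reversed; BETWEEN a AND b requires a <= b to match anything

Fix: Swap the bounds so the smaller value comes first

Corrected query:
SELECT id, name, salary FROM employees WHERE salary BETWEEN 62183 AND 124475

Result:
id | name  | salary
---+-------+-------
5  | Bob   | 112979
6  | Bob   | 62890 
7  | Frank | 89470 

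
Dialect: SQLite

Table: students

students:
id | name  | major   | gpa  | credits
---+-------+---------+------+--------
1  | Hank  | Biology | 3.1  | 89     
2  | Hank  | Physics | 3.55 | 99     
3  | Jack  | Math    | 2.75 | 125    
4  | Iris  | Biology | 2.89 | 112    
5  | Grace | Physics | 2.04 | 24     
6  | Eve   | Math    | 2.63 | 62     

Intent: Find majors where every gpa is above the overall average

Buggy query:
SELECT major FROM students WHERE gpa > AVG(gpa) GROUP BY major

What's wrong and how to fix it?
Bug: WHERE evaluates per row before aggregation, so AVG() is unavailable

Fix: Use a subquery for AVG and a HAVING MIN(...) filter so the condition holds for every row in the group

Corrected query:
SELECT major FROM students GROUP BY major HAVING MIN(gpa) > (SELECT AVG(gpa) FROM students)

Result:
major  
-------
Biology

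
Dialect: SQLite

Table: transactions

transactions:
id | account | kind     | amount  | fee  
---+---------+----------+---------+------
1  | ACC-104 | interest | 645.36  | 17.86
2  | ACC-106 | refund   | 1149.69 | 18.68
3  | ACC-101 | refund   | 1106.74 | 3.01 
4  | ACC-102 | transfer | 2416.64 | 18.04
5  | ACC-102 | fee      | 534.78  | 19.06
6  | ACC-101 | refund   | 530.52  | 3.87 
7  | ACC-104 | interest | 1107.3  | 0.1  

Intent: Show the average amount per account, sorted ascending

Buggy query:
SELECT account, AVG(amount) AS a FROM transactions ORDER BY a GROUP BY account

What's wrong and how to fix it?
Bug: GROUP BY must precede ORDER BY

Fix: Reorder: SELECT … FROM … GROUP BY … ORDER BY …

Corrected query:
SELECT account, AVG(amount) AS a FROM transactions GROUP BY account ORDER BY a

Result:
account | a      
--------+--------
ACC-101 | 818.63 
ACC-104 | 876.33 
ACC-106 | 1149.69
ACC-102 | 1475.71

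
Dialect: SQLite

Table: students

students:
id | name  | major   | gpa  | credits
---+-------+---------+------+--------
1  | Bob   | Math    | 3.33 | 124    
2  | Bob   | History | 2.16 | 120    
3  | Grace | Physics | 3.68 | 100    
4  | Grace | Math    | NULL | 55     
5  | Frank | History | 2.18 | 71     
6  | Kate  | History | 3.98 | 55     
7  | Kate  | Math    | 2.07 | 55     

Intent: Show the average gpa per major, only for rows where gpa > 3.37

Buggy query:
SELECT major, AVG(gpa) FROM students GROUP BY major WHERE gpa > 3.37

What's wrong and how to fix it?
Bug: WHERE cannot follow GROUP BY

Fix: Move the WHERE clause before GROUP BY

Corrected query:
SELECT major, AVG(gpa) FROM students WHERE gpa > 3.37 GROUP BY major

Result:
major   | AVG(gpa)
--------+---------
History | 3.98    
Physics | 3.68    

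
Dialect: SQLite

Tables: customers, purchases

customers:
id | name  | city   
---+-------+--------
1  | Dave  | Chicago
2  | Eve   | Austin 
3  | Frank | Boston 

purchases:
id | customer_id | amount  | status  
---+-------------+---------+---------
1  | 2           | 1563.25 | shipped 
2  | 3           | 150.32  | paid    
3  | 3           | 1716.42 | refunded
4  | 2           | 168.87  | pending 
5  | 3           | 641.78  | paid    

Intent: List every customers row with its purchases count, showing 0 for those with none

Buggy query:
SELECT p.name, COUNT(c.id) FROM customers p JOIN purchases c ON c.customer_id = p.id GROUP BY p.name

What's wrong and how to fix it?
Bug: INNER JOIN drops customers rows that have no matching purchases rows

Fix: Use LEFT JOIN so parents without children still appear (COUNT(c.id) gives 0)

Corrected query:
SELECT p.name, COUNT(c.id) FROM customers p LEFT JOIN purchases c ON c.customer_id = p.id GROUP BY p.name

Result:
name  | COUNT(c.id)
------+------------
Dave  | 0          
Eve   | 2          
Frank | 3          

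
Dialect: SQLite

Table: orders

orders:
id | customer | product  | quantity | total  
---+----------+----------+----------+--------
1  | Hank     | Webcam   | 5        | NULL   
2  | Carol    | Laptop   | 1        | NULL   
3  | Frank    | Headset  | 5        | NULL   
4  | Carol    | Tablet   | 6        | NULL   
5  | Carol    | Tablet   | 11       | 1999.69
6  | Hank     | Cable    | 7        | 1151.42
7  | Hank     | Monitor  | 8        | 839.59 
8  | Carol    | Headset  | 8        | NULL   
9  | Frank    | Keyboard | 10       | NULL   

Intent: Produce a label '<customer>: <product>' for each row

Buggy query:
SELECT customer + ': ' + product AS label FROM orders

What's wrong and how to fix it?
Bug: SQLite uses || for string concatenation; + coerces text to numbers (yielding 0)

Fix: Replace + with || to concatenate text

Corrected query:
SELECT customer || ': ' || product AS label FROM orders

Result:
label          
---------------
Hank: Webcam   
Carol: Laptop  
Frank: Headset 
Carol: Tablet  
Carol: Tablet  
Hank: Cable    
Hank: Monitor  
Carol: Headset 
Frank: Keyboard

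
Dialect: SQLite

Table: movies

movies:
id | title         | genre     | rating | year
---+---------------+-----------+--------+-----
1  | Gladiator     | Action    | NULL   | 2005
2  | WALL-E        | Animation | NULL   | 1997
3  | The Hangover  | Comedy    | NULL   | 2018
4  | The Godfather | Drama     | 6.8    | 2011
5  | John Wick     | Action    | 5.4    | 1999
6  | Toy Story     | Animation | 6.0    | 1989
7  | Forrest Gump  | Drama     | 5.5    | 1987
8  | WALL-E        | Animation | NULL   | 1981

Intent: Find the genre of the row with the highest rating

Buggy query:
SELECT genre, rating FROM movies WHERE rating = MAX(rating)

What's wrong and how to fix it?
Bug: WHERE is evaluated per row; an aggregate over the whole table isn't defined there

Fix: Use a subquery: WHERE rating = (SELECT MAX(rating) FROM movies)

Corrected query:
SELECT genre, rating FROM movies WHERE rating = (SELECT MAX(rating) FROM movies)

Result:
genre | rating
------+-------
Drama | 6.8   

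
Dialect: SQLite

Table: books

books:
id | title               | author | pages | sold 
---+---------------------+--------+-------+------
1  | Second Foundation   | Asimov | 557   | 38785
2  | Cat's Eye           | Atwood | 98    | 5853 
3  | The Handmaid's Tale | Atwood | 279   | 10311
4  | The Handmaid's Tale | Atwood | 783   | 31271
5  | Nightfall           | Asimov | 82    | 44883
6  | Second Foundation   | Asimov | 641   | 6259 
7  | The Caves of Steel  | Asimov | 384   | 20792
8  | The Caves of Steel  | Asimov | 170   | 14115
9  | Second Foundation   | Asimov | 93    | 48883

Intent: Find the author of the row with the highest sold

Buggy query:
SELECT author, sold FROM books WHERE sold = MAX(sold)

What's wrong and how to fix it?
Bug: MAX(sold) is an aggregate and cannot be used directly in WHERE

Fix: Use a subquery: WHERE sold = (SELECT MAX(sold) FROM books)

Corrected query:
SELECT author, sold FROM books WHERE sold = (SELECT MAX(sold) FROM books)

Result:
author | sold 
-------+------
Asimov | 48883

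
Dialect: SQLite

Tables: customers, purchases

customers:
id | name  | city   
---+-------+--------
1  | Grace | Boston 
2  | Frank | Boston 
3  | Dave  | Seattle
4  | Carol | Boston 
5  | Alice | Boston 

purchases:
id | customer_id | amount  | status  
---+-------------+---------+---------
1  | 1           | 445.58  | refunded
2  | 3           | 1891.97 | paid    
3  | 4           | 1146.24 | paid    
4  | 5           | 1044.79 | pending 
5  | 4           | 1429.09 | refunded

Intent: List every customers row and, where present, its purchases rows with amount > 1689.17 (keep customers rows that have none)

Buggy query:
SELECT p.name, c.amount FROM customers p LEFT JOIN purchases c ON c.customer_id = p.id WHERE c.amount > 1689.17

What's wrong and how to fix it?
Bug: A WHERE condition on the right-hand table after LEFT JOIN drops unmatched parents

Fix: Move the right-table condition into the ON clause so unmatched parents are kept

Corrected query:
SELECT p.name, c.amount FROM customers p LEFT JOIN purchases c ON c.customer_id = p.id AND c.amount > 1689.17

Result:
name  | amount 
------+--------
Grace | NULL   
Frank | NULL   
Dave  | 1891.97
Carol | NULL   
Alice | NULL   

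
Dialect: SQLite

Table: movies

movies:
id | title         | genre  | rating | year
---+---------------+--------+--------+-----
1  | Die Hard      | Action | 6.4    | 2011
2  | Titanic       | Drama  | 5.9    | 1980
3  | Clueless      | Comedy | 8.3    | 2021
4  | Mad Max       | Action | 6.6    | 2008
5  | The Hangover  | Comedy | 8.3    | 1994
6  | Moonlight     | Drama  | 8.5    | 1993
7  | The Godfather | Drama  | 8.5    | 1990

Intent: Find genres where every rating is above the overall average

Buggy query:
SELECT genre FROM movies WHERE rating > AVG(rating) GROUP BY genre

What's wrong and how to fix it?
Bug: AVG() is an aggregate; it can't sit directly in WHERE

Fix: Use a subquery for AVG and a HAVING MIN(...) filter so the condition holds for every row in the group

Corrected query:
SELECT genre FROM movies GROUP BY genre HAVING MIN(rating) > (SELECT AVG(rating) FROM movies)

Result:
genre 
------
Comedy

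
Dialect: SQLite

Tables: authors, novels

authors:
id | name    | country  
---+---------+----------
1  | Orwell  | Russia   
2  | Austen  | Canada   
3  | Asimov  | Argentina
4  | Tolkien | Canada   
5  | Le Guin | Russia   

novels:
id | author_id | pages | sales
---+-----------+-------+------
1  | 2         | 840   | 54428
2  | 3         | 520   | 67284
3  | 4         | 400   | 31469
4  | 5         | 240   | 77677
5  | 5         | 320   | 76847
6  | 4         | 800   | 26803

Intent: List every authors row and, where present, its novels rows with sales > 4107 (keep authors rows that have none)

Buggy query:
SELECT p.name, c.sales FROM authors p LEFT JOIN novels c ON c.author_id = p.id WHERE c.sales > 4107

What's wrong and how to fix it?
Bug: A WHERE condition on the right-hand table after LEFT JOIN drops unmatched parents

Fix: Move the right-table condition into the ON clause so unmatched parents are kept

Corrected query:
SELECT p.name, c.sales FROM authors p LEFT JOIN novels c ON c.author_id = p.id AND c.sales > 4107

Result:
name    | sales
--------+------
Orwell  | NULL 
Austen  | 54428
Asimov  | 67284
Tolkien | 26803
Tolkien | 31469
Le Guin | 76847
Le Guin | 77677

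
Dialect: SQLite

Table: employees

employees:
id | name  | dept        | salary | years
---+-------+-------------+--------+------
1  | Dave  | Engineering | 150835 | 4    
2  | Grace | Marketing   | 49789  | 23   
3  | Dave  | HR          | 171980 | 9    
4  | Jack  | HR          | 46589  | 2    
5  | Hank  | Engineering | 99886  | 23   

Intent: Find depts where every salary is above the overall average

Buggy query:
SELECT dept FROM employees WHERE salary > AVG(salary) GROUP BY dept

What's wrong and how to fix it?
Bug: WHERE evaluates per row before aggregation, so AVG() is unavailable

Fix: Use a subquery for AVG and a HAVING MIN(...) filter so the condition holds for every row in the group

Corrected query:
SELECT dept FROM employees GROUP BY dept HAVING MIN(salary) > (SELECT AVG(salary) FROM employees)

Result:
(no rows)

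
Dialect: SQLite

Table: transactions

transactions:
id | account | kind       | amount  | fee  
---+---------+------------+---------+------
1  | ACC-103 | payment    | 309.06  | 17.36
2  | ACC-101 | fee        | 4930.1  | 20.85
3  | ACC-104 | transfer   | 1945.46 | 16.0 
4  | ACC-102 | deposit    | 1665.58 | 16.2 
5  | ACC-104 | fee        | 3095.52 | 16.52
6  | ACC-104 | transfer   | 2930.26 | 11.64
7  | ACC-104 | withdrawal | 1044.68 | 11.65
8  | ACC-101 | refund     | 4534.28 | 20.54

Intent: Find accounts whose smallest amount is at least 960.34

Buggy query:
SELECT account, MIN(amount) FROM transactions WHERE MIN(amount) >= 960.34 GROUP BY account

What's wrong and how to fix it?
Bug: MIN() in WHERE is a misuse of aggregate

Fix: Replace WHERE with HAVING after the GROUP BY

Corrected query:
SELECT account, MIN(amount) FROM transactions GROUP BY account HAVING MIN(amount) >= 960.34

Result:
account | MIN(amount)
--------+------------
ACC-101 | 4534.28    
ACC-102 | 1665.58    
ACC-104 | 1044.68    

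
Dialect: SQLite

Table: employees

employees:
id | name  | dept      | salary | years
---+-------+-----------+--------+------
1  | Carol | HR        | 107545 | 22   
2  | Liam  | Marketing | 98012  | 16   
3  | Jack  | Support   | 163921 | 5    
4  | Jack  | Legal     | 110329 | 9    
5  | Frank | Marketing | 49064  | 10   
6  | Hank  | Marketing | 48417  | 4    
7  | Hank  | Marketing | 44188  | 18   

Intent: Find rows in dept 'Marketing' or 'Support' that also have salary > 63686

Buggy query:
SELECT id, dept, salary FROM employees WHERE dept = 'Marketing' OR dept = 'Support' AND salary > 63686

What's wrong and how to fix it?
Bug: Without parentheses, AND is evaluated before OR, so the salary filter only applies to the 'Support' branch

Fix: Add parentheses around the OR so the AND applies to both alternatives

Corrected query:
SELECT id, dept, salary FROM employees WHERE (dept = 'Marketing' OR dept = 'Support') AND salary > 63686

Result:
id | dept      | salary
---+-----------+-------
2  | Marketing | 98012 
3  | Support   | 163921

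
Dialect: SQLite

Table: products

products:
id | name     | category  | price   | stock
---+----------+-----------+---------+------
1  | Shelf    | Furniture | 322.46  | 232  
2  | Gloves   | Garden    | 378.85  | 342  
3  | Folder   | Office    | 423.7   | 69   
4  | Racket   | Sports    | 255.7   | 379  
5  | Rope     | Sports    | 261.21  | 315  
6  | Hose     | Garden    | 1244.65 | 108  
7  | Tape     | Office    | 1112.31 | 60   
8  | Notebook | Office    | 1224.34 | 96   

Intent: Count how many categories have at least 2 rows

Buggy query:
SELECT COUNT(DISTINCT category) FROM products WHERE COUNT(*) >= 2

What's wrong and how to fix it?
Bug: WHERE filters individual rows, not groups, so a group-level COUNT is invalid there

Fix: Group first with HAVING COUNT(*) >= 2, then COUNT the resulting groups

Corrected query:
SELECT COUNT(*) FROM (SELECT category FROM products GROUP BY category HAVING COUNT(*) >= 2)

Result:
COUNT(*)
--------
3       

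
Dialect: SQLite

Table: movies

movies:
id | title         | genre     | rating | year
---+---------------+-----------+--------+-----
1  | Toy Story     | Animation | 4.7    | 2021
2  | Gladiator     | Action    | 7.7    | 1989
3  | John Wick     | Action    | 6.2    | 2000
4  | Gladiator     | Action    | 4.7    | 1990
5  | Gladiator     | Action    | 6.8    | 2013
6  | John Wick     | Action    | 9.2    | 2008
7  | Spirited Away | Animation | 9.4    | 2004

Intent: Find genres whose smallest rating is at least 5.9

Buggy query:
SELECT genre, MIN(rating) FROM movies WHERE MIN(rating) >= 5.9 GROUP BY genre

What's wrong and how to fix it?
Bug: Aggregates like MIN are computed per group after WHERE runs

Fix: Use HAVING for the per-group MIN condition

Corrected query:
SELECT genre, MIN(rating) FROM movies GROUP BY genre HAVING MIN(rating) >= 5.9

Result:
(no rows)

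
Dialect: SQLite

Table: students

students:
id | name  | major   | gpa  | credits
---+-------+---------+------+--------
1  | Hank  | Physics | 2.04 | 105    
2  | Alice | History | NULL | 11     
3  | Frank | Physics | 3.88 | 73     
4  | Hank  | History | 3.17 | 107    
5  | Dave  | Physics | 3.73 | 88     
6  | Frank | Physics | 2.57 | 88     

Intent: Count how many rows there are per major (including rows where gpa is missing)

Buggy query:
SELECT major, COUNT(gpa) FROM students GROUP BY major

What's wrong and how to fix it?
Bug: COUNT(column) counts non-NULL values only; rows with NULL gpa aren't counted

Fix: Use COUNT(*) to count all rows regardless of NULL

Corrected query:
SELECT major, COUNT(*) FROM students GROUP BY major

Result:
major   | COUNT(*)
--------+---------
History | 2       
Physics | 4       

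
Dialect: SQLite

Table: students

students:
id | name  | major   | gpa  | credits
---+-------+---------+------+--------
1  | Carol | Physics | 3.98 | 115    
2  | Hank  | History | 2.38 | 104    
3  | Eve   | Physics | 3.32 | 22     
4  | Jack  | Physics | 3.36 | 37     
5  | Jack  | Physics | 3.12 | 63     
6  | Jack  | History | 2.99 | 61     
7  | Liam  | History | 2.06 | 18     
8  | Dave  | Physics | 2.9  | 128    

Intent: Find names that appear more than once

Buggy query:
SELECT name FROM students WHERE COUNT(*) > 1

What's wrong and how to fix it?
Bug: WHERE can't reference COUNT(*); aggregates are computed after WHERE

Fix: GROUP BY name, then filter groups with HAVING COUNT(*) > 1

Corrected query:
SELECT name FROM students GROUP BY name HAVING COUNT(*) > 1

Result:
name
----
Jack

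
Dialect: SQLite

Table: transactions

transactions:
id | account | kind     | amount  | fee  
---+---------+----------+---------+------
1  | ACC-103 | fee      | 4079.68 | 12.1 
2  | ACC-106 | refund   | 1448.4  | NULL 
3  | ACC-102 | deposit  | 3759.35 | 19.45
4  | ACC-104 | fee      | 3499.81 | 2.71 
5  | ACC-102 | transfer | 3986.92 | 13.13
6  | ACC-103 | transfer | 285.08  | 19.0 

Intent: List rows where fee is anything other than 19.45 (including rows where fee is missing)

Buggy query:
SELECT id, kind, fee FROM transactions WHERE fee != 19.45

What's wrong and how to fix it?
Bug: Inequality against NULL is unknown, not true; rows with NULL are dropped

Fix: Handle NULL separately with IS NULL alongside the inequality

Corrected query:
SELECT id, kind, fee FROM transactions WHERE fee != 19.45 OR fee IS NULL

Result:
id | kind     | fee  
---+----------+------
1  | fee      | 12.1 
2  | refund   | NULL 
4  | fee      | 2.71 
5  | transfer | 13.13
6  | transfer | 19   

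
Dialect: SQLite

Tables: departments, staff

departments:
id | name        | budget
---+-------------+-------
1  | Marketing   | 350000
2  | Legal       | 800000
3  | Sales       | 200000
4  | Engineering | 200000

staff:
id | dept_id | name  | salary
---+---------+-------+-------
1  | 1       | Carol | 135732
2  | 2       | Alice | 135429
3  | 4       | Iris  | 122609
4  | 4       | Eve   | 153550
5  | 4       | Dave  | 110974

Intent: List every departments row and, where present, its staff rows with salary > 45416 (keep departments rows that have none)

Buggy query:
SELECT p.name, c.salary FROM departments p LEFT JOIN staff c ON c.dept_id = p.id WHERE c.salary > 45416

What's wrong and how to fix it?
Bug: Filtering c.salary in WHERE discards the NULL rows produced by LEFT JOIN, turning it into an inner join

Fix: Put 'c.salary > 45416' in the JOIN's ON clause instead of WHERE

Corrected query:
SELECT p.name, c.salary FROM departments p LEFT JOIN staff c ON c.dept_id = p.id AND c.salary > 45416

Result:
name        | salary
------------+-------
Marketing   | 135732
Legal       | 135429
Sales       | NULL  
Engineering | 110974
Engineering | 122609
Engineering | 153550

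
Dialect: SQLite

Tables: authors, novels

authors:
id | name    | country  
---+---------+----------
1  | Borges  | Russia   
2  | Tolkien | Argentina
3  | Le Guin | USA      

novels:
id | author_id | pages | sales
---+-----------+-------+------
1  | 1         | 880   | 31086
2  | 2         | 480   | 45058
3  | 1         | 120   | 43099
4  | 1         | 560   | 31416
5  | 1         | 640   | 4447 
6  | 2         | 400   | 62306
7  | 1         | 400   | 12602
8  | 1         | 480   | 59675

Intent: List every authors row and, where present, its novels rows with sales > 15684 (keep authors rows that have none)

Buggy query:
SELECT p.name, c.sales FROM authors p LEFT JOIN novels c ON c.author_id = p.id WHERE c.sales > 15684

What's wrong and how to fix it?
Bug: Filtering c.sales in WHERE discards the NULL rows produced by LEFT JOIN, turning it into an inner join

Fix: Put 'c.sales > 15684' in the JOIN's ON clause instead of WHERE

Corrected query:
SELECT p.name, c.sales FROM authors p LEFT JOIN novels c ON c.author_id = p.id AND c.sales > 15684

Result:
name    | sales
--------+------
Borges  | 31086
Borges  | 31416
Borges  | 43099
Borges  | 59675
Tolkien | 45058
Tolkien | 62306
Le Guin | NULL 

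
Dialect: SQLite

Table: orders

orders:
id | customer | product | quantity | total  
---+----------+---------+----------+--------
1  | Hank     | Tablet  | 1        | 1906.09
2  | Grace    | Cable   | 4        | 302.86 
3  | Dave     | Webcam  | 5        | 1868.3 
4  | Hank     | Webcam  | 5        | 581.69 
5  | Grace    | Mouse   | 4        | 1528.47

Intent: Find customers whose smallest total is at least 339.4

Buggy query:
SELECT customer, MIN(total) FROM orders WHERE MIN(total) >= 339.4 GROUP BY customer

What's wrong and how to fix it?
Bug: MIN() in WHERE is a misuse of aggregate

Fix: Replace WHERE with HAVING after the GROUP BY

Corrected query:
SELECT customer, MIN(total) FROM orders GROUP BY customer HAVING MIN(total) >= 339.4

Result:
customer | MIN(total)
---------+-----------
Dave     | 1868.3    
Hank     | 581.69    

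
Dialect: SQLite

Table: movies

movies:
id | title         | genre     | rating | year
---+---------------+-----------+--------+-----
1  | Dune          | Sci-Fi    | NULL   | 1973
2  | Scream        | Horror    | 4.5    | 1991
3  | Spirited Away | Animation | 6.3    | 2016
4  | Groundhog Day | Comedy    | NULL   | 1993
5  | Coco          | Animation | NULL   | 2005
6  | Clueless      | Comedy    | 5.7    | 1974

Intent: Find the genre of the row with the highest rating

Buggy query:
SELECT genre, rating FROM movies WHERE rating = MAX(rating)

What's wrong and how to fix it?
Bug: MAX(rating) is an aggregate and cannot be used directly in WHERE

Fix: Use a subquery: WHERE rating = (SELECT MAX(rating) FROM movies)

Corrected query:
SELECT genre, rating FROM movies WHERE rating = (SELECT MAX(rating) FROM movies)

Result:
genre     | rating
----------+-------
Animation | 6.3   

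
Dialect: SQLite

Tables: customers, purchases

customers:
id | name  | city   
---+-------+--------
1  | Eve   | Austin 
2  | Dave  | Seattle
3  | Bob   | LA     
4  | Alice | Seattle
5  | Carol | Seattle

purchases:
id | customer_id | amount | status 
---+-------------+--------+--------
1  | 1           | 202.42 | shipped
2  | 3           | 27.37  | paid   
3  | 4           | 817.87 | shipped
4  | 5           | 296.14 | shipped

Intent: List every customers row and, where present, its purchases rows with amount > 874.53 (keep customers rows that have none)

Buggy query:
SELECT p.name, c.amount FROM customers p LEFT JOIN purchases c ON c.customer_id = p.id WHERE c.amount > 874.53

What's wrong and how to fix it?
Bug: A WHERE condition on the right-hand table after LEFT JOIN drops unmatched parents

Fix: Put 'c.amount > 874.53' in the JOIN's ON clause instead of WHERE

Corrected query:
SELECT p.name, c.amount FROM customers p LEFT JOIN purchases c ON c.customer_id = p.id AND c.amount > 874.53

Result:
name  | amount
------+-------
Eve   | NULL  
Dave  | NULL  
Bob   | NULL  
Alice | NULL  
Carol | NULL  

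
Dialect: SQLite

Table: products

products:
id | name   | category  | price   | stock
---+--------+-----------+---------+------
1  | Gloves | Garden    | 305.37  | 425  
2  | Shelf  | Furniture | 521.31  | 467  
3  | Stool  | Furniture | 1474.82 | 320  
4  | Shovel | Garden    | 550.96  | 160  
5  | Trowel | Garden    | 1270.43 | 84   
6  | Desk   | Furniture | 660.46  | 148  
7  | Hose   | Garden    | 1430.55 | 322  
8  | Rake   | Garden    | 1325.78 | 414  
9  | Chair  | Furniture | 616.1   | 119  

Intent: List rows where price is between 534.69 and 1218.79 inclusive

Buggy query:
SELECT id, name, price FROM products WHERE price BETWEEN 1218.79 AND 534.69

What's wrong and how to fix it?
Bug: The bounds are reversed; BETWEEN a AND b requires a <= b to match anything

Fix: Swap the bounds so the smaller value comes first

Corrected query:
SELECT id, name, price FROM products WHERE price BETWEEN 534.69 AND 1218.79

Result:
id | name   | price 
---+--------+-------
4  | Shovel | 550.96
6  | Desk   | 660.46
9  | Chair  | 616.1 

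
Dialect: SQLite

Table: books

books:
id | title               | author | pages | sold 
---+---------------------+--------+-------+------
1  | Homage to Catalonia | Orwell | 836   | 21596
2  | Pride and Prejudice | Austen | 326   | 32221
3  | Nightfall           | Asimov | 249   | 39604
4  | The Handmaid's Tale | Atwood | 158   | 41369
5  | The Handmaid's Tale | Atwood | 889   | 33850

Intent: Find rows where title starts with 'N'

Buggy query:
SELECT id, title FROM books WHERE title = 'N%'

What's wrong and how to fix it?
Bug: '=' compares the literal string including the % character; pattern matching needs LIKE

Fix: Replace '=' with LIKE so 'N%' is treated as a pattern

Corrected query:
SELECT id, title FROM books WHERE title LIKE 'N%'

Result:
id | title    
---+----------
3  | Nightfall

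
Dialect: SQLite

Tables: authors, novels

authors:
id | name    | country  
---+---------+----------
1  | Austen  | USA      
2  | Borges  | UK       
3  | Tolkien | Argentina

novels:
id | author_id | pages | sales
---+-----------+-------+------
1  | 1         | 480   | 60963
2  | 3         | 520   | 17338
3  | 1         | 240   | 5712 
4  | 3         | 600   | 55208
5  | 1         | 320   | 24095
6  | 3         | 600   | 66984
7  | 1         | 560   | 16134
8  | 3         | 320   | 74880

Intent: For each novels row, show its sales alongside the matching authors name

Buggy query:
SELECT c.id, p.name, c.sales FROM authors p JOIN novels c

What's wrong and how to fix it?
Bug: JOIN with no ON clause produces a cartesian product; every novels row pairs with every authors row

Fix: Add ON c.author_id = p.id to the JOIN

Corrected query:
SELECT c.id, p.name, c.sales FROM authors p JOIN novels c ON c.author_id = p.id

Result:
id | name    | sales
---+---------+------
1  | Austen  | 60963
2  | Tolkien | 17338
3  | Austen  | 5712 
4  | Tolkien | 55208
5  | Austen  | 24095
6  | Tolkien | 66984
7  | Austen  | 16134
8  | Tolkien | 74880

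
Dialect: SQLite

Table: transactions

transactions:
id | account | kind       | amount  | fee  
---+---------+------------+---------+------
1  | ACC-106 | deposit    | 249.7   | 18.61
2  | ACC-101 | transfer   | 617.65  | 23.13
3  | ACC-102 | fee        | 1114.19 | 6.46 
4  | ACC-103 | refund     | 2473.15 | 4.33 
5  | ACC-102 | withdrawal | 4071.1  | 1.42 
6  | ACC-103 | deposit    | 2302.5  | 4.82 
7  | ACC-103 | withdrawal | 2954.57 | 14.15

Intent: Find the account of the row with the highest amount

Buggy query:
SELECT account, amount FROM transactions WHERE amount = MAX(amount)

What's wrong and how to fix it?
Bug: MAX(amount) is an aggregate and cannot be used directly in WHERE

Fix: Use a subquery: WHERE amount = (SELECT MAX(amount) FROM transactions)

Corrected query:
SELECT account, amount FROM transactions WHERE amount = (SELECT MAX(amount) FROM transactions)

Result:
account | amount
--------+-------
ACC-102 | 4071.1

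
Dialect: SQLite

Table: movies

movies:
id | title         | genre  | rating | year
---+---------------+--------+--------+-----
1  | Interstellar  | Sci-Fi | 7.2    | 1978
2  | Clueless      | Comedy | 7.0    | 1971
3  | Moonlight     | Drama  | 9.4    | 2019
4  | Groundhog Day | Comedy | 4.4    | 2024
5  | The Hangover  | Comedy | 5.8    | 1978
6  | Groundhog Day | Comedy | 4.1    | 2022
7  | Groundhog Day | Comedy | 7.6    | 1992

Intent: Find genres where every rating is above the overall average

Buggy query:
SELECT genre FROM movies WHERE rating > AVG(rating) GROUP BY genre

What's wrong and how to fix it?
Bug: WHERE evaluates per row before aggregation, so AVG() is unavailable

Fix: Use a subquery for AVG and a HAVING MIN(...) filter so the condition holds for every row in the group

Corrected query:
SELECT genre FROM movies GROUP BY genre HAVING MIN(rating) > (SELECT AVG(rating) FROM movies)

Result:
genre 
------
Drama 
Sci-Fi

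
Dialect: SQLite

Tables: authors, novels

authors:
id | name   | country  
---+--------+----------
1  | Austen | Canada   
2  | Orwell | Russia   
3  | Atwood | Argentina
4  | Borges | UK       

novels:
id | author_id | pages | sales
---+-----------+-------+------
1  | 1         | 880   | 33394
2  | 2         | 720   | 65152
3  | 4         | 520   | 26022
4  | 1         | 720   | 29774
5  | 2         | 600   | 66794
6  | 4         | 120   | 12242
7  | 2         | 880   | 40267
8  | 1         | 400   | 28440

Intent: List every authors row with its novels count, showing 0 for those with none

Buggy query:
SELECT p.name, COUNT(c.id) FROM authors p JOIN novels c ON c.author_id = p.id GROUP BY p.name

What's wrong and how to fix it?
Bug: INNER JOIN drops authors rows that have no matching novels rows

Fix: Use LEFT JOIN so parents without children still appear (COUNT(c.id) gives 0)

Corrected query:
SELECT p.name, COUNT(c.id) FROM authors p LEFT JOIN novels c ON c.author_id = p.id GROUP BY p.name

Result:
name   | COUNT(c.id)
-------+------------
Atwood | 0          
Austen | 3          
Borges | 2          
Orwell | 3          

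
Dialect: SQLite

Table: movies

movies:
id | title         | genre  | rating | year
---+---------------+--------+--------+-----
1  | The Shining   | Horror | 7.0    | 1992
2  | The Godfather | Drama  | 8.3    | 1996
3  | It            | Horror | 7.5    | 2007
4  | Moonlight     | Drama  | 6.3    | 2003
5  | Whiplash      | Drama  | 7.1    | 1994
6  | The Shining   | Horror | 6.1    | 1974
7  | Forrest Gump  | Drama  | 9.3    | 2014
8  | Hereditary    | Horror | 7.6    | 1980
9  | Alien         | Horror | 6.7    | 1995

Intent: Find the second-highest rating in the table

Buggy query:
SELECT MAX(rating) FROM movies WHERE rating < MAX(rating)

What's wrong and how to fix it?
Bug: The inner MAX is an aggregate inside WHERE, which is not allowed

Fix: Put the inner MAX in a scalar subquery

Corrected query:
SELECT MAX(rating) FROM movies WHERE rating < (SELECT MAX(rating) FROM movies)

Result:
MAX(rating)
-----------
8.3        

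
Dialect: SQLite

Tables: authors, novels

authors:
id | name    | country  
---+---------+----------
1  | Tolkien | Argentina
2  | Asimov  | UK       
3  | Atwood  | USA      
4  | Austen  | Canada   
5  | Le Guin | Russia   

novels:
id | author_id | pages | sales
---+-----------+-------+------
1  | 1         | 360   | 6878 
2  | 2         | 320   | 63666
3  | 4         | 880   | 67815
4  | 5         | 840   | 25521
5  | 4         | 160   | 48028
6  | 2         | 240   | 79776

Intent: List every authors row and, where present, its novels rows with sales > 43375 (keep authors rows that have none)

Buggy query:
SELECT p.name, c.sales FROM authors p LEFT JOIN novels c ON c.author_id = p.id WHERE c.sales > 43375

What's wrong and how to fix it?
Bug: Filtering c.sales in WHERE discards the NULL rows produced by LEFT JOIN, turning it into an inner join

Fix: Move the right-table condition into the ON clause so unmatched parents are kept

Corrected query:
SELECT p.name, c.sales FROM authors p LEFT JOIN novels c ON c.author_id = p.id AND c.sales > 43375

Result:
name    | sales
--------+------
Tolkien | NULL 
Asimov  | 63666
Asimov  | 79776
Atwood  | NULL 
Austen  | 48028
Austen  | 67815
Le Guin | NULL 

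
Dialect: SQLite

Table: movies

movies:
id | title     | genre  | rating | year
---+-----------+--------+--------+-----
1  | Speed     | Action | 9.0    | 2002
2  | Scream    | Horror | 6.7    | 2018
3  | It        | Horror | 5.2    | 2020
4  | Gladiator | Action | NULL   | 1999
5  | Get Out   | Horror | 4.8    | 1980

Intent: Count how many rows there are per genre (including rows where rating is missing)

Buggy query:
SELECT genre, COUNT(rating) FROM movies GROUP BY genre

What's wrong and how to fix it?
Bug: COUNT(rating) skips NULLs, so groups with missing rating are undercounted

Fix: Use COUNT(*) to count all rows regardless of NULL

Corrected query:
SELECT genre, COUNT(*) FROM movies GROUP BY genre

Result:
genre  | COUNT(*)
-------+---------
Action | 2       
Horror | 3       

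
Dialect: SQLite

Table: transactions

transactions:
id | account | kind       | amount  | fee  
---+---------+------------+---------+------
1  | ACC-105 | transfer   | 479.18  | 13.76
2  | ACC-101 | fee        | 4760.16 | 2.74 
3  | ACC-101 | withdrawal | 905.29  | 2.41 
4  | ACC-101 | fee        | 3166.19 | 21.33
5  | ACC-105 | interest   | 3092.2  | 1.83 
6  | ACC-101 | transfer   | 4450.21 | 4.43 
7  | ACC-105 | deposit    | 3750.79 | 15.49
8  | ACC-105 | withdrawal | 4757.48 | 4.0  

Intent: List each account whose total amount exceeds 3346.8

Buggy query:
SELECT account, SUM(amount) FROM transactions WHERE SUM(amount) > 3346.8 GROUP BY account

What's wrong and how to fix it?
Bug: SUM(amount) is an aggregate, but WHERE filters rows before aggregation

Fix: Move the aggregate condition to a HAVING clause

Corrected query:
SELECT account, SUM(amount) FROM transactions GROUP BY account HAVING SUM(amount) > 3346.8

Result:
account | SUM(amount)
--------+------------
ACC-101 | 13281.85   
ACC-105 | 12079.65   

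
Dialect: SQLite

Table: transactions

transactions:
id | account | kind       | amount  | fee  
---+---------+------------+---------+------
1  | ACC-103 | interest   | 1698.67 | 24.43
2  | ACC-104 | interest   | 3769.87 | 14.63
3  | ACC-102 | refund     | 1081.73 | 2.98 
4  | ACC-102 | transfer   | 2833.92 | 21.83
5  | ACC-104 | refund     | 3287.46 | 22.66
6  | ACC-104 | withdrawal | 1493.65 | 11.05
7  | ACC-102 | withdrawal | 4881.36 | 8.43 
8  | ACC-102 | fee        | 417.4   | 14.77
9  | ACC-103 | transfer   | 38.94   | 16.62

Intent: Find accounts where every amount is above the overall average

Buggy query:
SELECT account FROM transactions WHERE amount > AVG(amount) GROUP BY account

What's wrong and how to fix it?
Bug: WHERE evaluates per row before aggregation, so AVG() is unavailable

Fix: Use a subquery for AVG and a HAVING MIN(...) filter so the condition holds for every row in the group

Corrected query:
SELECT account FROM transactions GROUP BY account HAVING MIN(amount) > (SELECT AVG(amount) FROM transactions)

Result:
(no rows)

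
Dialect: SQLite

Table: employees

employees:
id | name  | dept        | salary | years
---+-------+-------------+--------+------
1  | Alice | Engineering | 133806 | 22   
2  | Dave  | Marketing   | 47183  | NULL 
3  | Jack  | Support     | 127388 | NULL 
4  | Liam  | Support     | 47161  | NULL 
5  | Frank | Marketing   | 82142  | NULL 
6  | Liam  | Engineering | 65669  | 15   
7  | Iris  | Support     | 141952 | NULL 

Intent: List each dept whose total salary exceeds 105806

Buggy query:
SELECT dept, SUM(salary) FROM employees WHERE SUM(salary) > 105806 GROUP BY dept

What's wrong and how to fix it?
Bug: SUM(salary) is an aggregate, but WHERE filters rows before aggregation

Fix: Use HAVING (which filters groups after aggregation) instead of WHERE

Corrected query:
SELECT dept, SUM(salary) FROM employees GROUP BY dept HAVING SUM(salary) > 105806

Result:
dept        | SUM(salary)
------------+------------
Engineering | 199475     
Marketing   | 129325     
Support     | 316501     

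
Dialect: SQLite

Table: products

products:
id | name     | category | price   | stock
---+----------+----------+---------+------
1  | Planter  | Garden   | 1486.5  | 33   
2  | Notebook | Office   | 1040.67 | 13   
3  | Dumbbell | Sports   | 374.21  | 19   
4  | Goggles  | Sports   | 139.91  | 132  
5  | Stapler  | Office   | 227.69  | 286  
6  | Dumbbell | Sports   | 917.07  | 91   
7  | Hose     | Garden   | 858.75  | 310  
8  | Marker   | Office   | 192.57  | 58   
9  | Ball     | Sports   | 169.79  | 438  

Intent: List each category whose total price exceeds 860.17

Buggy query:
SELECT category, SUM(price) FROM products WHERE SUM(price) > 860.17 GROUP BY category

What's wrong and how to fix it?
Bug: WHERE runs before GROUP BY, so aggregates aren't available there

Fix: Use HAVING (which filters groups after aggregation) instead of WHERE

Corrected query:
SELECT category, SUM(price) FROM products GROUP BY category HAVING SUM(price) > 860.17

Result:
category | SUM(price)
---------+-----------
Garden   | 2345.25   
Office   | 1460.93   
Sports   | 1600.98   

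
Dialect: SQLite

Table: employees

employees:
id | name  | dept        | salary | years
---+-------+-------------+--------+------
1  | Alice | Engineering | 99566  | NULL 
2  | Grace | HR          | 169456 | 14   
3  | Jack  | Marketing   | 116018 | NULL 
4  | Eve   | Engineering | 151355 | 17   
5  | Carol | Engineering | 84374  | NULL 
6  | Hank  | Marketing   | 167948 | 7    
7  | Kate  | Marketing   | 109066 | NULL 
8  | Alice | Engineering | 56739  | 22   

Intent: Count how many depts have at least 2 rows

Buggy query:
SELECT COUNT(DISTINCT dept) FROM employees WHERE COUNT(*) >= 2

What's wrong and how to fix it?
Bug: COUNT(*) cannot appear in WHERE; the per-group count doesn't exist yet

Fix: Group first with HAVING COUNT(*) >= 2, then COUNT the resulting groups

Corrected query:
SELECT COUNT(*) FROM (SELECT dept FROM employees GROUP BY dept HAVING COUNT(*) >= 2)

Result:
COUNT(*)
--------
2       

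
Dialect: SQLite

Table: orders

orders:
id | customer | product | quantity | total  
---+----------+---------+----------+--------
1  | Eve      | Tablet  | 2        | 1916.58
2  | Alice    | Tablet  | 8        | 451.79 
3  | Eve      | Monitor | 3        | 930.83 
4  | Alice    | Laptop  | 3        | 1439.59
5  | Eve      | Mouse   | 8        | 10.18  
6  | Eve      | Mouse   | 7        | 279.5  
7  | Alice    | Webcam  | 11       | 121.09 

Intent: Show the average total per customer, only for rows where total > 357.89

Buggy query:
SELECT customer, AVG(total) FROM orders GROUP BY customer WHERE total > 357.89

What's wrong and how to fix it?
Bug: Row-level WHERE must come before GROUP BY in the clause order

Fix: Place WHERE between FROM and GROUP BY

Corrected query:
SELECT customer, AVG(total) FROM orders WHERE total > 357.89 GROUP BY customer

Result:
customer | AVG(total)
---------+-----------
Alice    | 945.69    
Eve      | 1423.705  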